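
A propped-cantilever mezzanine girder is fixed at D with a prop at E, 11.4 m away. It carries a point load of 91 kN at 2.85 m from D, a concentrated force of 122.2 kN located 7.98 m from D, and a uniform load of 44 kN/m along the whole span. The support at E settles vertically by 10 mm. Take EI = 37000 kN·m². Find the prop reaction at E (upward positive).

Remove the prop at E; the released (primary) structure is a cantilever built in at D.
Deflection at E on the released cantilever, summing each load's contribution:
  point load 91 at a = 2.85: Pa²(3L − a)/(6EI) = 3862/EI
  point load 122.2 at a = 7.98: Pa²(3L − a)/(6EI) = 34006/EI
  UDL 44: wL⁴/(8EI) = 92893/EI
  δ_0 = 130761/EI
Tip deflection under a unit load at E: L³/(3EI) = 493.8/EI.
With EI = 37000 kN·m²: δ_0 = 3.5341 m and δ_{EE} = 0.013347 m/kN.
Compatibility — the beam at E must follow the support down by 0.01 m: δ_0 − R_E·δ_{EE} = 0.01, so R_E = (3.5341 − 0.01)/0.013347 = 264 kN.

R_E = 264 kN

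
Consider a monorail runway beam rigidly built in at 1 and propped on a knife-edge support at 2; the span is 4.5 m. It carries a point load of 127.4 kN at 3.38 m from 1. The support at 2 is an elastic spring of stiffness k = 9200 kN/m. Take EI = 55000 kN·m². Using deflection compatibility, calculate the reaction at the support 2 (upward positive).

Remove the prop at 2; the released (primary) structure is a cantilever built in at 1.
Primary-structure tip deflection at 2 by superposition:
  point load 127.4 at a = 3.38: Pa²(3L − a)/(6EI) = 2455/EI
Tip deflection under a unit load at 2: L³/(3EI) = 30.38/EI.
With EI = 55000 kN·m²: δ_0 = 0.044634 m and δ_{22} = 0.000552 m/kN.
Compatibility — the spring shortens by R_2/k under the reaction it provides: δ_0 − R_2·δ_{22} = R_2/k. With 1/k = 0.000109 m/kN, R_2 = δ_0 / (δ_{22} + 1/k) = 0.044634 / (0.000552 + 0.000109) = 67.53 kN.

R_2 = 67.53 kN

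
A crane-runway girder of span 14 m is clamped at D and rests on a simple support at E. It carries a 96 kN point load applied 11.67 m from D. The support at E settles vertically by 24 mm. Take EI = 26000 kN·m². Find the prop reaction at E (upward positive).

R_E = 71.57 kN

Take the reaction at E as the redundant and release it; the primary structure is a cantilever fixed at D.
Primary-structure tip deflection at E by superposition:
  point load 96 at a = 11.67: Pa²(3L − a)/(6EI) = 66090/EI
Tip deflection under a unit load at E: L³/(3EI) = 914.7/EI.
With EI = 26000 kN·m²: δ_0 = 2.5419 m and δ_{EE} = 0.035179 m/kN.
Compatibility — the beam at E must follow the support down by 0.024 m: δ_0 − R_E·δ_{EE} = 0.024, so R_E = (2.5419 − 0.024)/0.035179 = 71.57 kN.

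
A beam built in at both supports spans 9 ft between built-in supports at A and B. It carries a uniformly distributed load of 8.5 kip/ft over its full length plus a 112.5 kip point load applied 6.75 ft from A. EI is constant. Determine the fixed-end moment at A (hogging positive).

M_A = 104.8 kip·ft

Take the two fixed-end moments M_A, M_B as redundants; the released structure is the simple span AB.
Simple-span end rotations at A and B under the given loads:
  at A: UDL 8.5: wL³/(24EI) = 258.2/EI
  at B: UDL 8.5: wL³/(24EI) = 258.2/EI
  at A: point load 112.5 at a = 6.75: Pab(L + b)/(6LEI) = 356/EI
  at B: point load 112.5 at a = 6.75: Pab(L + a)/(6LEI) = 498.3/EI
  θ_A0 = 614.1/EI,  θ_B0 = 756.5/EI
Flexibility coefficients: a unit moment at one end gives L/(3EI) there and L/(6EI) at the far end, so f₁₁ = f₂₂ = 3/EI and f₁₂ = f₂₁ = 1.5/EI.
Compatibility — zero rotation at each built-in end:
  3 M_A + 1.5 M_B = 614.1
  1.5 M_A + 3 M_B = 756.5
Solving the pair gives M_A = 104.8 kip·ft and M_B = 199.8 kip·ft (hogging).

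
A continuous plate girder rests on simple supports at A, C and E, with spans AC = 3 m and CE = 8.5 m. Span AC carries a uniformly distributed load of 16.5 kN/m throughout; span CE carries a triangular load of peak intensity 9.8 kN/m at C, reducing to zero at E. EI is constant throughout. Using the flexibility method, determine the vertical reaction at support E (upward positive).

R_E = 9.209 kN

Release continuity at C by inserting a hinge; the redundant is the internal moment M_C. The primary structure is two simply-supported spans AC and CE.
End slopes at the hinge C, treating each span as simply supported:
  span AC: UDL 16.5: wL³/(24EI) = 18.56/EI
  span CE: triangular load, peak 9.8: w₀L³/(45EI) = 133.7/EI
  relative rotation θ_0 = (18.56 + 133.7)/EI = 152.3/EI
A unit hogging moment at C produces rotation L₁/(3EI) + L₂/(3EI) = 3.833/EI.
Slope continuity at C: θ_0 = M_C·3.833/EI, so M_C = 152.3/3.833 = 39.73 kN·m (hogging).
Span CE, ΣM about E: R_C^{CE}·8.5 = 236 + 39.73, so R_C^{CE} = 32.44 kN and R_E = 41.65 − 32.44 = 9.209 kN.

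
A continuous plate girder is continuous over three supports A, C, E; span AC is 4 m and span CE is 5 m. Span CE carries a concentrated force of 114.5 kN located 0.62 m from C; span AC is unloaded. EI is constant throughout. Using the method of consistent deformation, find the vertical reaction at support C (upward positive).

Release continuity at C by inserting a hinge; the redundant is the internal moment M_C. The primary structure is two simply-supported spans AC and CE.
End slopes at the hinge C, treating each span as simply supported:
  span CE: point load 114.5 at a = 0.62: Pab(L + b)/(6LEI) = 97.22/EI
  relative rotation θ_0 = (0 + 97.22)/EI = 97.22/EI
A unit hogging moment at C produces rotation L₁/(3EI) + L₂/(3EI) = 3/EI.
Slope continuity at C: θ_0 = M_C·3/EI, so M_C = 97.22/3 = 32.41 kN·m (hogging).
Span AC, ΣM about A with M_C applied at C: R_C^{AC}·4 = 0 + 32.41, so R_C^{AC} = 8.102 kN and R_A = 0 − 8.102 = -8.102 kN.
Span CE, ΣM about E: R_C^{CE}·5 = 501.5 + 32.41, so R_C^{CE} = 106.8 kN and R_E = 114.5 − 106.8 = 7.717 kN.
R_C = 8.102 + 106.8 = 114.9 kN.

R_C = 114.9 kN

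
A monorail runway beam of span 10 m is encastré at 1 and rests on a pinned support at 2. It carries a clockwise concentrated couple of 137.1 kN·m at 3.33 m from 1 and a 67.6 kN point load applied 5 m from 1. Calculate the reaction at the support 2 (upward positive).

R_2 = 32.54 kN

Remove the prop at 2; the released (primary) structure is a cantilever built in at 1.
Primary-structure tip deflection at 2 by superposition:
  clockwise couple 137.1 at a = 3.33: M₀a(2L − a)/(2EI) = 3805/EI
  point load 67.6 at a = 5: Pa²(3L − a)/(6EI) = 7042/EI
  δ_0 = 10847/EI
Flexibility coefficient — unit upward force at 2: δ_{22} = L³/(3EI) = 333.3/EI.
The prop prevents deflection at 2: R_2 = δ_0/δ_{22} = 10847/333.3 = 32.54 kN.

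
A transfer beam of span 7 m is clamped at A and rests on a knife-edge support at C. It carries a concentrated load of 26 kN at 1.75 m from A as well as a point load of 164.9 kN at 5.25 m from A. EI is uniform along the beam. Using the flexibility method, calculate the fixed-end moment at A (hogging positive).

M_A = 165.1 kN·m

Remove the prop at C; the released (primary) structure is a cantilever built in at A.
Free-end deflection of the primary structure under the applied loading (downward +):
  point load 26 at a = 1.75: Pa²(3L − a)/(6EI) = 255.5/EI
  point load 164.9 at a = 5.25: Pa²(3L − a)/(6EI) = 11931/EI
  δ_0 = 12186/EI
Tip deflection under a unit load at C: L³/(3EI) = 114.3/EI.
Compatibility at C: δ_0 − R_C·δ_{CC} = 0, so R_C = 12186/114.3 = 106.6 kN.
Moment equilibrium about A: M_A = Σ(load moments about A) − R_C·L = 911.2 − 106.6×7 = 165.1 kN·m.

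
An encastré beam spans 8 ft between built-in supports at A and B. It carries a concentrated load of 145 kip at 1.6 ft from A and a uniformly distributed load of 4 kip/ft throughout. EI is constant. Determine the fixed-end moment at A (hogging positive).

Release both end moments; the primary structure is a simply-supported span AB with redundants M_A and M_B.
Simple-span end rotations at A and B under the given loads:
  at A: point load 145 at a = 1.6: Pab(L + b)/(6LEI) = 445.4/EI
  at B: point load 145 at a = 1.6: Pab(L + a)/(6LEI) = 297/EI
  at A: UDL 4: wL³/(24EI) = 85.33/EI
  at B: UDL 4: wL³/(24EI) = 85.33/EI
  θ_A0 = 530.8/EI,  θ_B0 = 382.3/EI
Flexibility coefficients: a unit moment at one end gives L/(3EI) there and L/(6EI) at the far end, so f₁₁ = f₂₂ = 2.667/EI and f₁₂ = f₂₁ = 1.333/EI.
Compatibility — zero rotation at each built-in end:
  2.667 M_A + 1.333 M_B = 530.8
  1.333 M_A + 2.667 M_B = 382.3
Solving the pair gives M_A = 169.8 kip·ft and M_B = 58.45 kip·ft (hogging).

M_A = 169.8 kip·ft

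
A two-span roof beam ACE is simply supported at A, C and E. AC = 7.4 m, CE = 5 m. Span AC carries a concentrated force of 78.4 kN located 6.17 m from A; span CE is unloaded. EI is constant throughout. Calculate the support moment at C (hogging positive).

Take M_C as the redundant. Released structure: two simple spans AC and CE with a hinge at C.
End slopes at the hinge C, treating each span as simply supported:
  span AC: point load 78.4 at a = 6.17: Pab(L + a)/(6LEI) = 181.8/EI
  relative rotation θ_0 = (181.8 + 0)/EI = 181.8/EI
A unit hogging moment at C produces rotation L₁/(3EI) + L₂/(3EI) = 4.133/EI.
Compatibility: M_C·(L₁+L₂)/(3EI) = θ_0, giving M_C = 43.99 kN·m (hogging).

M_C = 43.99 kN·m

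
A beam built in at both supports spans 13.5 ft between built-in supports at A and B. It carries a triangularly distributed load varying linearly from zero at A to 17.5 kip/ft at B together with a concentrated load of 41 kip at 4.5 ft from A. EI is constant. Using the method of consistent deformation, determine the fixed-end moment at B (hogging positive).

Take the two fixed-end moments M_A, M_B as redundants; the released structure is the simple span AB.
End rotations of the released simple span under the applied load (×1/EI):
  at A: triangular load, peak 17.5: 7w₀L³/(360EI) = 837.2/EI
  at B: triangular load, peak 17.5: w₀L³/(45EI) = 956.8/EI
  at A: point load 41 at a = 4.5: Pab(L + b)/(6LEI) = 461.2/EI
  at B: point load 41 at a = 4.5: Pab(L + a)/(6LEI) = 369/EI
  θ_A0 = 1298/EI,  θ_B0 = 1326/EI
Flexibility coefficients: a unit moment at one end gives L/(3EI) there and L/(6EI) at the far end, so f₁₁ = f₂₂ = 4.5/EI and f₁₂ = f₂₁ = 2.25/EI.
Compatibility — zero rotation at each built-in end:
  4.5 M_A + 2.25 M_B = 1298
  2.25 M_A + 4.5 M_B = 1326
Solving the pair gives M_A = 188.3 kip·ft and M_B = 200.5 kip·ft (hogging).

M_B = 200.5 kip·ft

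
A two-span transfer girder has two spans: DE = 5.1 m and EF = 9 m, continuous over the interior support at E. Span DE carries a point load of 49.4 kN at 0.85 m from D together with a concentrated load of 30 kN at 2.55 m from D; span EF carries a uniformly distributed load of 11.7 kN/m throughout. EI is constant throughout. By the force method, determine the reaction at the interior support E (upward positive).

R_E = 104.6 kN

Release continuity at E by inserting a hinge; the redundant is the internal moment M_E. The primary structure is two simply-supported spans DE and EF.
Rotations at E on the released spans (each span's end-slope, ×1/EI):
  span DE: point load 49.4 at a = 0.85: Pab(L + a)/(6LEI) = 34.7/EI
  span DE: point load 30 at a = 2.55: Pab(L + a)/(6LEI) = 48.77/EI
  span EF: UDL 11.7: wL³/(24EI) = 355.4/EI
  relative rotation θ_0 = (83.47 + 355.4)/EI = 438.9/EI
A unit hogging moment at E produces rotation L₁/(3EI) + L₂/(3EI) = 4.7/EI.
Compatibility: M_E·(L₁+L₂)/(3EI) = θ_0, giving M_E = 93.37 kN·m (hogging).
Span DE, ΣM about D with M_E applied at E: R_E^{DE}·5.1 = 118.5 + 93.37, so R_E^{DE} = 41.54 kN and R_D = 79.4 − 41.54 = 37.86 kN.
Span EF, ΣM about F: R_E^{EF}·9 = 473.9 + 93.37, so R_E^{EF} = 63.02 kN and R_F = 105.3 − 63.02 = 42.28 kN.
R_E = 41.54 + 63.02 = 104.6 kN.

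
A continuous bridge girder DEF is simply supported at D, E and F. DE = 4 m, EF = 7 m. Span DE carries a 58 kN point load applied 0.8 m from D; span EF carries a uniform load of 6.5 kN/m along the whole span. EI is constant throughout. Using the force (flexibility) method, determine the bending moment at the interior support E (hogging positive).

Take M_E as the redundant. Released structure: two simple spans DE and EF with a hinge at E.
End slopes at the hinge E, treating each span as simply supported:
  span DE: point load 58 at a = 0.8: Pab(L + a)/(6LEI) = 29.7/EI
  span EF: UDL 6.5: wL³/(24EI) = 92.9/EI
  relative rotation θ_0 = (29.7 + 92.9)/EI = 122.6/EI
A unit hogging moment at E produces rotation L₁/(3EI) + L₂/(3EI) = 3.667/EI.
Compatibility: M_E·(L₁+L₂)/(3EI) = θ_0, giving M_E = 33.43 kN·m (hogging).

M_E = 33.43 kN·m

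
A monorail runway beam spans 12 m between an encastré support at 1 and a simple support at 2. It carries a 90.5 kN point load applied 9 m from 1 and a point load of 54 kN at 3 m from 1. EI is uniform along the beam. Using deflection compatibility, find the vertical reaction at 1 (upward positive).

R_1 = 82.59 kN

Remove the prop at 2; the released (primary) structure is a cantilever built in at 1.
Free-end deflection of the primary structure under the applied loading (downward +):
  point load 90.5 at a = 9: Pa²(3L − a)/(6EI) = 32987/EI
  point load 54 at a = 3: Pa²(3L − a)/(6EI) = 2673/EI
  δ_0 = 35660/EI
Tip deflection under a unit load at 2: L³/(3EI) = 576/EI.
Compatibility at 2: δ_0 − R_2·δ_{22} = 0, so R_2 = 35660/576 = 61.91 kN.
Vertical equilibrium: R_1 = ΣP − R_2 = 144.5 − 61.91 = 82.59 kN.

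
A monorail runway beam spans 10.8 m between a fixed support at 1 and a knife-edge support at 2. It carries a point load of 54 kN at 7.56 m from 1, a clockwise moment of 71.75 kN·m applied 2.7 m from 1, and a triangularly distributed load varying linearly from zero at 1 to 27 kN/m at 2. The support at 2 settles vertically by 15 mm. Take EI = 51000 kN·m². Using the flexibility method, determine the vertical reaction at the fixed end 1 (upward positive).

R_1 = 86.64 kN

Release the roller at 2. Primary structure: cantilever fixed at 1.
Free-end deflection of the primary structure under the applied loading (downward +):
  point load 54 at a = 7.56: Pa²(3L − a)/(6EI) = 12777/EI
  clockwise couple 71.75 at a = 2.7: M₀a(2L − a)/(2EI) = 1831/EI
  triangular load, peak 27 at the free end: 11w₀L⁴/(120EI) = 33672/EI
  δ_0 = 48280/EI
Tip deflection under a unit load at 2: L³/(3EI) = 419.9/EI.
With EI = 51000 kN·m²: δ_0 = 0.94667 m and δ_{22} = 0.008233 m/kN.
Compatibility — the beam at 2 must follow the support down by 0.015 m: δ_0 − R_2·δ_{22} = 0.015, so R_2 = (0.94667 − 0.015)/0.008233 = 113.2 kN.
Vertical equilibrium: R_1 = ΣP − R_2 = 199.8 − 113.2 = 86.64 kN.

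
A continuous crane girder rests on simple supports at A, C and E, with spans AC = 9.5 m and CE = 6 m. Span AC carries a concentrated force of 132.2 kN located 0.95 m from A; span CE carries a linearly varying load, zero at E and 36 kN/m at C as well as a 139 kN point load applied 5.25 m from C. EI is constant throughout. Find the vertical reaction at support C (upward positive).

Release continuity at C by inserting a hinge; the redundant is the internal moment M_C. The primary structure is two simply-supported spans AC and CE.
Discontinuity in slope at C on the released structure — sum the simple-span end rotations:
  span AC: point load 132.2 at a = 0.95: Pab(L + a)/(6LEI) = 196.9/EI
  span CE: triangular load, peak 36: w₀L³/(45EI) = 172.8/EI
  span CE: point load 139 at a = 5.25: Pab(L + b)/(6LEI) = 102.6/EI
  relative rotation θ_0 = (196.9 + 275.4)/EI = 472.3/EI
A unit hogging moment at C produces rotation L₁/(3EI) + L₂/(3EI) = 5.167/EI.
Slope continuity at C: θ_0 = M_C·5.167/EI, so M_C = 472.3/5.167 = 91.41 kN·m (hogging).
Span AC, ΣM about A with M_C applied at C: R_C^{AC}·9.5 = 125.6 + 91.41, so R_C^{AC} = 22.84 kN and R_A = 132.2 − 22.84 = 109.4 kN.
Span CE, ΣM about E: R_C^{CE}·6 = 536.2 + 91.41, so R_C^{CE} = 104.6 kN and R_E = 247 − 104.6 = 142.4 kN.
R_C = 22.84 + 104.6 = 127.5 kN.

R_C = 127.5 kN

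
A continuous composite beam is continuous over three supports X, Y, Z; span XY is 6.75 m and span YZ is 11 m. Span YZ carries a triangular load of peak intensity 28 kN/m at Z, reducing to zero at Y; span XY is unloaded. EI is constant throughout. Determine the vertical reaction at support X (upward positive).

R_X = -18.14 kN

Take M_Y as the redundant. Released structure: two simple spans XY and YZ with a hinge at Y.
Discontinuity in slope at Y on the released structure — sum the simple-span end rotations:
  span YZ: triangular load, peak 28: 7w₀L³/(360EI) = 724.7/EI
  relative rotation θ_0 = (0 + 724.7)/EI = 724.7/EI
A unit hogging moment at Y produces rotation L₁/(3EI) + L₂/(3EI) = 5.917/EI.
Compatibility: M_Y·(L₁+L₂)/(3EI) = θ_0, giving M_Y = 122.5 kN·m (hogging).
Span XY, ΣM about X with M_Y applied at Y: R_Y^{XY}·6.75 = 0 + 122.5, so R_Y^{XY} = 18.14 kN and R_X = 0 − 18.14 = -18.14 kN.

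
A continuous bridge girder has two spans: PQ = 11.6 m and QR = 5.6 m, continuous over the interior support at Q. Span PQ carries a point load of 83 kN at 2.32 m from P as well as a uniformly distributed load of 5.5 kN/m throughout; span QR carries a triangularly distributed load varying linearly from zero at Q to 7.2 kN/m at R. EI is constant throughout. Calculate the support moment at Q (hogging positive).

M_Q = 129 kN·m

Take M_Q as the redundant. Released structure: two simple spans PQ and QR with a hinge at Q.
Discontinuity in slope at Q on the released structure — sum the simple-span end rotations:
  span PQ: point load 83 at a = 2.32: Pab(L + a)/(6LEI) = 357.4/EI
  span PQ: UDL 5.5: wL³/(24EI) = 357.7/EI
  span QR: triangular load, peak 7.2: 7w₀L³/(360EI) = 24.59/EI
  relative rotation θ_0 = (715.1 + 24.59)/EI = 739.7/EI
A unit hogging moment at Q produces rotation L₁/(3EI) + L₂/(3EI) = 5.733/EI.
Compatibility: M_Q·(L₁+L₂)/(3EI) = θ_0, giving M_Q = 129 kN·m (hogging).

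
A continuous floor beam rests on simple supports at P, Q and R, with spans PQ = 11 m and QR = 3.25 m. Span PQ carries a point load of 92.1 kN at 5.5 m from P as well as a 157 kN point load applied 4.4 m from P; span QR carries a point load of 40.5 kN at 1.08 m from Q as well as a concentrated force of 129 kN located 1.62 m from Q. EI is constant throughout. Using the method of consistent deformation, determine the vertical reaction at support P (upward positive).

Insert a hinge at Q; M_Q is the redundant, and each span becomes simply supported.
Discontinuity in slope at Q on the released structure — sum the simple-span end rotations:
  span PQ: point load 92.1 at a = 5.5: Pab(L + a)/(6LEI) = 696.5/EI
  span PQ: point load 157 at a = 4.4: Pab(L + a)/(6LEI) = 1064/EI
  span QR: point load 40.5 at a = 1.08: Pab(L + b)/(6LEI) = 26.38/EI
  span QR: point load 129 at a = 1.62: Pab(L + b)/(6LEI) = 85.25/EI
  relative rotation θ_0 = (1760 + 111.6)/EI = 1872/EI
A unit hogging moment at Q produces rotation L₁/(3EI) + L₂/(3EI) = 4.75/EI.
Compatibility: M_Q·(L₁+L₂)/(3EI) = θ_0, giving M_Q = 394.1 kN·m (hogging).
Span PQ, ΣM about P with M_Q applied at Q: R_Q^{PQ}·11 = 1197 + 394.1, so R_Q^{PQ} = 144.7 kN and R_P = 249.1 − 144.7 = 104.4 kN.

R_P = 104.4 kN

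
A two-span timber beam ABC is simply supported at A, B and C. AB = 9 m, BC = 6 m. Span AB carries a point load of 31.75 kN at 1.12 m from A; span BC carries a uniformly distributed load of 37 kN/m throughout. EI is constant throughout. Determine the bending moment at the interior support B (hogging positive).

M_B = 77.1 kN·m

Insert a hinge at B; M_B is the redundant, and each span becomes simply supported.
Rotations at B on the released spans (each span's end-slope, ×1/EI):
  span AB: point load 31.75 at a = 1.12: Pab(L + a)/(6LEI) = 52.51/EI
  span BC: UDL 37: wL³/(24EI) = 333/EI
  relative rotation θ_0 = (52.51 + 333)/EI = 385.5/EI
A unit hogging moment at B produces rotation L₁/(3EI) + L₂/(3EI) = 5/EI.
Slope continuity at B: θ_0 = M_B·5/EI, so M_B = 385.5/5 = 77.1 kN·m (hogging).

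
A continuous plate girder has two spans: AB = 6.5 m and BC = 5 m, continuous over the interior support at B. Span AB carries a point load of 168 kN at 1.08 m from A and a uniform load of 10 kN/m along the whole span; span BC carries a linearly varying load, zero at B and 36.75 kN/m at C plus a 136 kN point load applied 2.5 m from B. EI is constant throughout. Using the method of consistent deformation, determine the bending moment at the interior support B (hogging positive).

Take M_B as the redundant. Released structure: two simple spans AB and BC with a hinge at B.
Rotations at B on the released spans (each span's end-slope, ×1/EI):
  span AB: point load 168 at a = 1.08: Pab(L + a)/(6LEI) = 191.1/EI
  span AB: UDL 10: wL³/(24EI) = 114.4/EI
  span BC: triangular load, peak 36.75: 7w₀L³/(360EI) = 89.32/EI
  span BC: point load 136 at a = 2.5: Pab(L + b)/(6LEI) = 212.5/EI
  relative rotation θ_0 = (305.6 + 301.8)/EI = 607.4/EI
A unit hogging moment at B produces rotation L₁/(3EI) + L₂/(3EI) = 3.833/EI.
Slope continuity at B: θ_0 = M_B·3.833/EI, so M_B = 607.4/3.833 = 158.4 kN·m (hogging).

M_B = 158.4 kN·m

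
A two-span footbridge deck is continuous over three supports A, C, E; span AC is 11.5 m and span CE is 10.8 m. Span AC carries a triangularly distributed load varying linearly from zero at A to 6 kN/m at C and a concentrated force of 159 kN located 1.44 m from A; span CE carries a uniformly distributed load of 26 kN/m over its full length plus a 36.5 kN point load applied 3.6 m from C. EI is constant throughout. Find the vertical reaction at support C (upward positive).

R_C = 262.3 kN

Release continuity at C by inserting a hinge; the redundant is the internal moment M_C. The primary structure is two simply-supported spans AC and CE.
Rotations at C on the released spans (each span's end-slope, ×1/EI):
  span AC: triangular load, peak 6: w₀L³/(45EI) = 202.8/EI
  span AC: point load 159 at a = 1.44: Pab(L + a)/(6LEI) = 432/EI
  span CE: UDL 26: wL³/(24EI) = 1365/EI
  span CE: point load 36.5 at a = 3.6: Pab(L + b)/(6LEI) = 262.8/EI
  relative rotation θ_0 = (634.7 + 1627)/EI = 2262/EI
A unit hogging moment at C produces rotation L₁/(3EI) + L₂/(3EI) = 7.433/EI.
Compatibility: M_C·(L₁+L₂)/(3EI) = θ_0, giving M_C = 304.3 kN·m (hogging).
Span AC, ΣM about A with M_C applied at C: R_C^{AC}·11.5 = 493.5 + 304.3, so R_C^{AC} = 69.37 kN and R_A = 193.5 − 69.37 = 124.1 kN.
Span CE, ΣM about E: R_C^{CE}·10.8 = 1779 + 304.3, so R_C^{CE} = 192.9 kN and R_E = 317.3 − 192.9 = 124.4 kN.
R_C = 69.37 + 192.9 = 262.3 kN.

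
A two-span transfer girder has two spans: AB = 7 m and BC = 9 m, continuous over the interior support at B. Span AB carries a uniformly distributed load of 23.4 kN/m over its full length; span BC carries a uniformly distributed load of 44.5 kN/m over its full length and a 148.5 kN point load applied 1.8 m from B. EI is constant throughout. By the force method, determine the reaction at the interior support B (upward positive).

R_B = 508.7 kN

Insert a hinge at B; M_B is the redundant, and each span becomes simply supported.
Discontinuity in slope at B on the released structure — sum the simple-span end rotations:
  span AB: UDL 23.4: wL³/(24EI) = 334.4/EI
  span BC: UDL 44.5: wL³/(24EI) = 1352/EI
  span BC: point load 148.5 at a = 1.8: Pab(L + b)/(6LEI) = 577.4/EI
  relative rotation θ_0 = (334.4 + 1929)/EI = 2263/EI
A unit hogging moment at B produces rotation L₁/(3EI) + L₂/(3EI) = 5.333/EI.
Compatibility: M_B·(L₁+L₂)/(3EI) = θ_0, giving M_B = 424.4 kN·m (hogging).
Span AB, ΣM about A with M_B applied at B: R_B^{AB}·7 = 573.3 + 424.4, so R_B^{AB} = 142.5 kN and R_A = 163.8 − 142.5 = 21.27 kN.
Span BC, ΣM about C: R_B^{BC}·9 = 2871 + 424.4, so R_B^{BC} = 366.2 kN and R_C = 549 − 366.2 = 182.8 kN.
R_B = 142.5 + 366.2 = 508.7 kN.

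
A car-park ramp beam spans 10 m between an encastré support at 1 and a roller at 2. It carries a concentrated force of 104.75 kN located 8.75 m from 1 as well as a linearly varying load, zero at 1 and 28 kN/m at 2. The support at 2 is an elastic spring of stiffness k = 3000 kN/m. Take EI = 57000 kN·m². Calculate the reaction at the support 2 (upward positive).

R_2 = 153.5 kN

Choose R_2 as the redundant. The primary structure is the cantilever fixed at 1.
Free-end deflection of the primary structure under the applied loading (downward +):
  point load 104.75 at a = 8.75: Pa²(3L − a)/(6EI) = 28404/EI
  triangular load, peak 28 at the free end: 11w₀L⁴/(120EI) = 25667/EI
  δ_0 = 54071/EI
Tip deflection under a unit load at 2: L³/(3EI) = 333.3/EI.
With EI = 57000 kN·m²: δ_0 = 0.94861 m and δ_{22} = 0.005848 m/kN.
Compatibility — the spring shortens by R_2/k under the reaction it provides: δ_0 − R_2·δ_{22} = R_2/k. With 1/k = 0.000333 m/kN, R_2 = δ_0 / (δ_{22} + 1/k) = 0.94861 / (0.005848 + 0.000333) = 153.5 kN.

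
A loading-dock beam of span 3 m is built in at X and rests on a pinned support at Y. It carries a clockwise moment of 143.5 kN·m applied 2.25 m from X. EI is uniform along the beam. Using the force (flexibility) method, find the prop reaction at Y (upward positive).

R_Y = 67.27 kN

Take the reaction at Y as the redundant and release it; the primary structure is a cantilever fixed at X.
Free-end deflection of the primary structure under the applied loading (downward +):
  clockwise couple 143.5 at a = 2.25: M₀a(2L − a)/(2EI) = 605.4/EI
Flexibility coefficient — unit upward force at Y: δ_{YY} = L³/(3EI) = 9/EI.
The prop prevents deflection at Y: R_Y = δ_0/δ_{YY} = 605.4/9 = 67.27 kN.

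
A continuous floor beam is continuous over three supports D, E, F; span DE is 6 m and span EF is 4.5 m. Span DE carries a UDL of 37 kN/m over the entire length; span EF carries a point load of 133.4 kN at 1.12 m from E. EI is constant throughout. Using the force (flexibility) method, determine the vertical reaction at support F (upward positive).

R_F = 2.701 kN

Take M_E as the redundant. Released structure: two simple spans DE and EF with a hinge at E.
Rotations at E on the released spans (each span's end-slope, ×1/EI):
  span DE: UDL 37: wL³/(24EI) = 333/EI
  span EF: point load 133.4 at a = 1.12: Pab(L + b)/(6LEI) = 147.4/EI
  relative rotation θ_0 = (333 + 147.4)/EI = 480.4/EI
A unit hogging moment at E produces rotation L₁/(3EI) + L₂/(3EI) = 3.5/EI.
Slope continuity at E: θ_0 = M_E·3.5/EI, so M_E = 480.4/3.5 = 137.3 kN·m (hogging).
Span EF, ΣM about F: R_E^{EF}·4.5 = 450.9 + 137.3, so R_E^{EF} = 130.7 kN and R_F = 133.4 − 130.7 = 2.701 kN.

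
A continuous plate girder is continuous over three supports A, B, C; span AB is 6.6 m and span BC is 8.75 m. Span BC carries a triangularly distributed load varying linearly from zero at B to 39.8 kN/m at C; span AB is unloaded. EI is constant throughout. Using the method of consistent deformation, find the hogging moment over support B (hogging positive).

M_B = 101.3 kN·m

Release continuity at B by inserting a hinge; the redundant is the internal moment M_B. The primary structure is two simply-supported spans AB and BC.
End slopes at the hinge B, treating each span as simply supported:
  span BC: triangular load, peak 39.8: 7w₀L³/(360EI) = 518.4/EI
  relative rotation θ_0 = (0 + 518.4)/EI = 518.4/EI
A unit hogging moment at B produces rotation L₁/(3EI) + L₂/(3EI) = 5.117/EI.
Compatibility: M_B·(L₁+L₂)/(3EI) = θ_0, giving M_B = 101.3 kN·m (hogging).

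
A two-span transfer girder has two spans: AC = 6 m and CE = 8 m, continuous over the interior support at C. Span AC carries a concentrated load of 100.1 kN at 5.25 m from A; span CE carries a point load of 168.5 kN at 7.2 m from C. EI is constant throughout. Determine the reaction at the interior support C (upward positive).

R_C = 123.3 kN

Insert a hinge at C; M_C is the redundant, and each span becomes simply supported.
Discontinuity in slope at C on the released structure — sum the simple-span end rotations:
  span AC: point load 100.1 at a = 5.25: Pab(L + a)/(6LEI) = 123.2/EI
  span CE: point load 168.5 at a = 7.2: Pab(L + b)/(6LEI) = 177.9/EI
  relative rotation θ_0 = (123.2 + 177.9)/EI = 301.1/EI
A unit hogging moment at C produces rotation L₁/(3EI) + L₂/(3EI) = 4.667/EI.
Compatibility: M_C·(L₁+L₂)/(3EI) = θ_0, giving M_C = 64.52 kN·m (hogging).
Span AC, ΣM about A with M_C applied at C: R_C^{AC}·6 = 525.5 + 64.52, so R_C^{AC} = 98.34 kN and R_A = 100.1 − 98.34 = 1.759 kN.
Span CE, ΣM about E: R_C^{CE}·8 = 134.8 + 64.52, so R_C^{CE} = 24.92 kN and R_E = 168.5 − 24.92 = 143.6 kN.
R_C = 98.34 + 24.92 = 123.3 kN.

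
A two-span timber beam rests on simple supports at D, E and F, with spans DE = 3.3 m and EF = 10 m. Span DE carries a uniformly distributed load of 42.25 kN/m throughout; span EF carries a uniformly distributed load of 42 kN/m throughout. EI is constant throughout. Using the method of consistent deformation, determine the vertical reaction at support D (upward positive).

Release continuity at E by inserting a hinge; the redundant is the internal moment M_E. The primary structure is two simply-supported spans DE and EF.
Rotations at E on the released spans (each span's end-slope, ×1/EI):
  span DE: UDL 42.25: wL³/(24EI) = 63.26/EI
  span EF: UDL 42: wL³/(24EI) = 1750/EI
  relative rotation θ_0 = (63.26 + 1750)/EI = 1813/EI
A unit hogging moment at E produces rotation L₁/(3EI) + L₂/(3EI) = 4.433/EI.
Slope continuity at E: θ_0 = M_E·4.433/EI, so M_E = 1813/4.433 = 409 kN·m (hogging).
Span DE, ΣM about D with M_E applied at E: R_E^{DE}·3.3 = 230.1 + 409, so R_E^{DE} = 193.7 kN and R_D = 139.4 − 193.7 = -54.23 kN.

R_D = -54.23 kN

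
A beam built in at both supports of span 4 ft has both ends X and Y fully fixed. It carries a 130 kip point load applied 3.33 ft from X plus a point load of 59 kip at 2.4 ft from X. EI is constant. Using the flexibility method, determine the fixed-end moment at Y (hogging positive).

Take the two fixed-end moments M_X, M_Y as redundants; the released structure is the simple span XY.
Simple-span end rotations at X and Y under the given loads:
  at X: point load 130 at a = 3.33: Pab(L + b)/(6LEI) = 56.44/EI
  at Y: point load 130 at a = 3.33: Pab(L + a)/(6LEI) = 88.58/EI
  at X: point load 59 at a = 2.4: Pab(L + b)/(6LEI) = 52.86/EI
  at Y: point load 59 at a = 2.4: Pab(L + a)/(6LEI) = 60.42/EI
  θ_X0 = 109.3/EI,  θ_Y0 = 149/EI
Flexibility coefficients: a unit moment at one end gives L/(3EI) there and L/(6EI) at the far end, so f₁₁ = f₂₂ = 1.333/EI and f₁₂ = f₂₁ = 0.6667/EI.
Compatibility — zero rotation at each built-in end:
  1.333 M_X + 0.6667 M_Y = 109.3
  0.6667 M_X + 1.333 M_Y = 149
Solving the pair gives M_X = 34.8 kip·ft and M_Y = 94.35 kip·ft (hogging).

M_Y = 94.35 kip·ft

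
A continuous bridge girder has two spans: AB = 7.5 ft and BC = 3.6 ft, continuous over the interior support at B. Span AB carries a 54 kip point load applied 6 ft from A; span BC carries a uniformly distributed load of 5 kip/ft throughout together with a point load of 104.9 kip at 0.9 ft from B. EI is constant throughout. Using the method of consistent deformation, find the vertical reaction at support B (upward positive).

R_B = 156.4 kip

Release continuity at B by inserting a hinge; the redundant is the internal moment M_B. The primary structure is two simply-supported spans AB and BC.
Rotations at B on the released spans (each span's end-slope, ×1/EI):
  span AB: point load 54 at a = 6: Pab(L + a)/(6LEI) = 145.8/EI
  span BC: UDL 5: wL³/(24EI) = 9.72/EI
  span BC: point load 104.9 at a = 0.9: Pab(L + b)/(6LEI) = 74.35/EI
  relative rotation θ_0 = (145.8 + 84.07)/EI = 229.9/EI
A unit hogging moment at B produces rotation L₁/(3EI) + L₂/(3EI) = 3.7/EI.
Compatibility: M_B·(L₁+L₂)/(3EI) = θ_0, giving M_B = 62.13 kip·ft (hogging).
Span AB, ΣM about A with M_B applied at B: R_B^{AB}·7.5 = 324 + 62.13, so R_B^{AB} = 51.48 kip and R_A = 54 − 51.48 = 2.516 kip.
Span BC, ΣM about C: R_B^{BC}·3.6 = 315.6 + 62.13, so R_B^{BC} = 104.9 kip and R_C = 122.9 − 104.9 = 17.97 kip.
R_B = 51.48 + 104.9 = 156.4 kip.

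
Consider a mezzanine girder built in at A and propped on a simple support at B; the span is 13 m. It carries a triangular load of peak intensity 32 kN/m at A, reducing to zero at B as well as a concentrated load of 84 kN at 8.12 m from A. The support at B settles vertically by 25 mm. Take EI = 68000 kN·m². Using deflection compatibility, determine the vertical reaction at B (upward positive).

R_B = 78.2 kN

Remove the prop at B; the released (primary) structure is a cantilever built in at A.
Free-end deflection of the primary structure under the applied loading (downward +):
  triangular load, peak 32 at the fixed end: w₀L⁴/(30EI) = 30465/EI
  point load 84 at a = 8.12: Pa²(3L − a)/(6EI) = 28505/EI
  δ_0 = 58970/EI
Flexibility coefficient — unit upward force at B: δ_{BB} = L³/(3EI) = 732.3/EI.
With EI = 68000 kN·m²: δ_0 = 0.8672 m and δ_{BB} = 0.01077 m/kN.
Compatibility — the beam at B must follow the support down by 0.025 m: δ_0 − R_B·δ_{BB} = 0.025, so R_B = (0.8672 − 0.025)/0.01077 = 78.2 kN.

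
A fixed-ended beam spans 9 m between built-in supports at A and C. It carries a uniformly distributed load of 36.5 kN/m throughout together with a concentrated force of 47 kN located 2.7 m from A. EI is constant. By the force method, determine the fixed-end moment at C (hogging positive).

M_C = 273 kN·m

Take the two fixed-end moments M_A, M_C as redundants; the released structure is the simple span AC.
Simple-span end rotations at A and C under the given loads:
  at A: UDL 36.5: wL³/(24EI) = 1109/EI
  at C: UDL 36.5: wL³/(24EI) = 1109/EI
  at A: point load 47 at a = 2.7: Pab(L + b)/(6LEI) = 226.5/EI
  at C: point load 47 at a = 2.7: Pab(L + a)/(6LEI) = 173.2/EI
  θ_A0 = 1335/EI,  θ_C0 = 1282/EI
Flexibility coefficients: a unit moment at one end gives L/(3EI) there and L/(6EI) at the far end, so f₁₁ = f₂₂ = 3/EI and f₁₂ = f₂₁ = 1.5/EI.
Compatibility — zero rotation at each built-in end:
  3 M_A + 1.5 M_C = 1335
  1.5 M_A + 3 M_C = 1282
Solving the pair gives M_A = 308.6 kN·m and M_C = 273 kN·m (hogging).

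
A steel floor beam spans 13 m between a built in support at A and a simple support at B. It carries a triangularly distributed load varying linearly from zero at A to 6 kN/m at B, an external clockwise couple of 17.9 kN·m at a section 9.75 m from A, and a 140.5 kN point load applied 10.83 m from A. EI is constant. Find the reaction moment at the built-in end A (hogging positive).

M_A = 200.1 kN·m

Remove the prop at B; the released (primary) structure is a cantilever built in at A.
Free-end deflection of the primary structure under the applied loading (downward +):
  triangular load, peak 6 at the free end: 11w₀L⁴/(120EI) = 15709/EI
  clockwise couple 17.9 at a = 9.75: M₀a(2L − a)/(2EI) = 1418/EI
  point load 140.5 at a = 10.83: Pa²(3L − a)/(6EI) = 77369/EI
  δ_0 = 94496/EI
Flexibility coefficient — unit upward force at B: δ_{BB} = L³/(3EI) = 732.3/EI.
Compatibility at B: δ_0 − R_B·δ_{BB} = 0, so R_B = 94496/732.3 = 129 kN.
Moment equilibrium about A: M_A = Σ(load moments about A) − R_B·L = 1878 − 129×13 = 200.1 kN·m.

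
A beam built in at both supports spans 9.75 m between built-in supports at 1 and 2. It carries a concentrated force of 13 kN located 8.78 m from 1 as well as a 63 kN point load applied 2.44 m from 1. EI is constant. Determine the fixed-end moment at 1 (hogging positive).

Release both end moments; the primary structure is a simply-supported span 12 with redundants M_1 and M_2.
On the primary (simply-supported) span, the end slopes from the loading are:
  at 1: point load 13 at a = 8.78: Pab(L + b)/(6LEI) = 20.29/EI
  at 2: point load 13 at a = 8.78: Pab(L + a)/(6LEI) = 35.07/EI
  at 1: point load 63 at a = 2.44: Pab(L + b)/(6LEI) = 327.7/EI
  at 2: point load 63 at a = 2.44: Pab(L + a)/(6LEI) = 234.2/EI
  θ_10 = 348/EI,  θ_20 = 269.2/EI
Flexibility coefficients: a unit moment at one end gives L/(3EI) there and L/(6EI) at the far end, so f₁₁ = f₂₂ = 3.25/EI and f₁₂ = f₂₁ = 1.625/EI.
Compatibility — zero rotation at each built-in end:
  3.25 M_1 + 1.625 M_2 = 348
  1.625 M_1 + 3.25 M_2 = 269.2
Solving the pair gives M_1 = 87.54 kN·m and M_2 = 39.07 kN·m (hogging).

M_1 = 87.54 kN·m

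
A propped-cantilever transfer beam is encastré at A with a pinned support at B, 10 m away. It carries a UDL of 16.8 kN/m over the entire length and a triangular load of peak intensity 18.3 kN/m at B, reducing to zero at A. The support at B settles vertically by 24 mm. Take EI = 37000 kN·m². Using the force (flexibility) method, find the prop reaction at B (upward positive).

R_B = 110.7 kN

Remove the prop at B; the released (primary) structure is a cantilever built in at A.
Deflection at B on the released cantilever, summing each load's contribution:
  UDL 16.8: wL⁴/(8EI) = 21000/EI
  triangular load, peak 18.3 at the free end: 11w₀L⁴/(120EI) = 16775/EI
  δ_0 = 37775/EI
Flexibility coefficient — unit upward force at B: δ_{BB} = L³/(3EI) = 333.3/EI.
With EI = 37000 kN·m²: δ_0 = 1.0209 m and δ_{BB} = 0.009009 m/kN.
Compatibility — the beam at B must follow the support down by 0.024 m: δ_0 − R_B·δ_{BB} = 0.024, so R_B = (1.0209 − 0.024)/0.009009 = 110.7 kN.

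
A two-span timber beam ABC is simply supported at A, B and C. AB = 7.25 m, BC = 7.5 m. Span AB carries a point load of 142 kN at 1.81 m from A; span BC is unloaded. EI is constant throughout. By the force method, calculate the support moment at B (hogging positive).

M_B = 59.23 kN·m

Insert a hinge at B; M_B is the redundant, and each span becomes simply supported.
End slopes at the hinge B, treating each span as simply supported:
  span AB: point load 142 at a = 1.81: Pab(L + a)/(6LEI) = 291.2/EI
  relative rotation θ_0 = (291.2 + 0)/EI = 291.2/EI
A unit hogging moment at B produces rotation L₁/(3EI) + L₂/(3EI) = 4.917/EI.
Compatibility: M_B·(L₁+L₂)/(3EI) = θ_0, giving M_B = 59.23 kN·m (hogging).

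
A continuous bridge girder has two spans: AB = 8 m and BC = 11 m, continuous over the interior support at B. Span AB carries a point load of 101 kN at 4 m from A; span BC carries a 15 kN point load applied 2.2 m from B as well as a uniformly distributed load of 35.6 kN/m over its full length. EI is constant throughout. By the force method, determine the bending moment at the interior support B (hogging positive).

Release continuity at B by inserting a hinge; the redundant is the internal moment M_B. The primary structure is two simply-supported spans AB and BC.
Discontinuity in slope at B on the released structure — sum the simple-span end rotations:
  span AB: point load 101 at a = 4: Pab(L + a)/(6LEI) = 404/EI
  span BC: point load 15 at a = 2.2: Pab(L + b)/(6LEI) = 87.12/EI
  span BC: UDL 35.6: wL³/(24EI) = 1974/EI
  relative rotation θ_0 = (404 + 2061)/EI = 2465/EI
A unit hogging moment at B produces rotation L₁/(3EI) + L₂/(3EI) = 6.333/EI.
Slope continuity at B: θ_0 = M_B·6.333/EI, so M_B = 2465/6.333 = 389.3 kN·m (hogging).

M_B = 389.3 kN·m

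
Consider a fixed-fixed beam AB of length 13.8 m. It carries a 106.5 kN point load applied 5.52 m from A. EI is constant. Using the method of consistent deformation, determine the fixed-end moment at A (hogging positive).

Release both end moments; the primary structure is a simply-supported span AB with redundants M_A and M_B.
Simple-span end rotations at A and B under the given loads:
  at A: point load 106.5 at a = 5.52: Pab(L + b)/(6LEI) = 1298/EI
  at B: point load 106.5 at a = 5.52: Pab(L + a)/(6LEI) = 1136/EI
  θ_A0 = 1298/EI,  θ_B0 = 1136/EI
Flexibility coefficients: a unit moment at one end gives L/(3EI) there and L/(6EI) at the far end, so f₁₁ = f₂₂ = 4.6/EI and f₁₂ = f₂₁ = 2.3/EI.
Compatibility — zero rotation at each built-in end:
  4.6 M_A + 2.3 M_B = 1298
  2.3 M_A + 4.6 M_B = 1136
Solving the pair gives M_A = 211.6 kN·m and M_B = 141.1 kN·m (hogging).

M_A = 211.6 kN·m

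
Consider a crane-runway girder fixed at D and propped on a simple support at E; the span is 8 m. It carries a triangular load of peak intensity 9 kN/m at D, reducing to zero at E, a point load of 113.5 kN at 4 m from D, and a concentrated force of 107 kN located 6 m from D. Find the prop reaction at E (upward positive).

R_E = 110.4 kN

Choose R_E as the redundant. The primary structure is the cantilever fixed at D.
Primary-structure tip deflection at E by superposition:
  triangular load, peak 9 at the fixed end: w₀L⁴/(30EI) = 1229/EI
  point load 113.5 at a = 4: Pa²(3L − a)/(6EI) = 6053/EI
  point load 107 at a = 6: Pa²(3L − a)/(6EI) = 11556/EI
  δ_0 = 18838/EI
Flexibility coefficient — unit upward force at E: δ_{EE} = L³/(3EI) = 170.7/EI.
Compatibility at E: δ_0 − R_E·δ_{EE} = 0, so R_E = 18838/170.7 = 110.4 kN.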